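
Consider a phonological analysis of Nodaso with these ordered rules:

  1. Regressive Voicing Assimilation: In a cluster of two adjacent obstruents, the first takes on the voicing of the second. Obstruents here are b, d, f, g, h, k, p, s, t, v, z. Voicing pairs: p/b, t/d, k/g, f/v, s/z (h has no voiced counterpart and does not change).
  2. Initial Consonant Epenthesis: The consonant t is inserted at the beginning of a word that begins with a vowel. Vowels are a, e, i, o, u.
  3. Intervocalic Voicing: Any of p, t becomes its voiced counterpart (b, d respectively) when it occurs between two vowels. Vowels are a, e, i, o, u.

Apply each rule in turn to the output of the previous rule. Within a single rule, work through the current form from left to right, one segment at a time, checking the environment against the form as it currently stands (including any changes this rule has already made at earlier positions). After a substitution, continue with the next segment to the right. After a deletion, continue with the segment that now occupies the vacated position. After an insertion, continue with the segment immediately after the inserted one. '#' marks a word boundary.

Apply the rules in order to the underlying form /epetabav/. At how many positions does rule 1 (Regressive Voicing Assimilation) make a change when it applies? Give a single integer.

1 Regressive Voicing Assimilation: no change — [epetabav]
2 Initial Consonant Epenthesis: [epetabav] → [tepetabav]
3 Intervocalic Voicing: [tepetabav] → [tebedabav]
Rule 1 changed 0 position(s).

0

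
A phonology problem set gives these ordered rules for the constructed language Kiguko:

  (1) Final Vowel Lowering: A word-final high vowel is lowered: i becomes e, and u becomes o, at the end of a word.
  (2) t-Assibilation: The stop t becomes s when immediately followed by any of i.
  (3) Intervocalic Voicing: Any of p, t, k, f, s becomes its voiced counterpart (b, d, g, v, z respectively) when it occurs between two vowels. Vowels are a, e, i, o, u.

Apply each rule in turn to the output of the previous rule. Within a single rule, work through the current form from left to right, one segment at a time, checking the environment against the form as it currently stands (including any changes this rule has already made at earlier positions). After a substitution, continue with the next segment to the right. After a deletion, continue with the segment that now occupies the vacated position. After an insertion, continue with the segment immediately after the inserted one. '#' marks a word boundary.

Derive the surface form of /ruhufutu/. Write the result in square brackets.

[ruhuvudo]

(1) Final Vowel Lowering: [ruhufutu] → [ruhufuto]
(2) t-Assibilation: no change — [ruhufuto]
(3) Intervocalic Voicing: [ruhufuto] → [ruhuvudo]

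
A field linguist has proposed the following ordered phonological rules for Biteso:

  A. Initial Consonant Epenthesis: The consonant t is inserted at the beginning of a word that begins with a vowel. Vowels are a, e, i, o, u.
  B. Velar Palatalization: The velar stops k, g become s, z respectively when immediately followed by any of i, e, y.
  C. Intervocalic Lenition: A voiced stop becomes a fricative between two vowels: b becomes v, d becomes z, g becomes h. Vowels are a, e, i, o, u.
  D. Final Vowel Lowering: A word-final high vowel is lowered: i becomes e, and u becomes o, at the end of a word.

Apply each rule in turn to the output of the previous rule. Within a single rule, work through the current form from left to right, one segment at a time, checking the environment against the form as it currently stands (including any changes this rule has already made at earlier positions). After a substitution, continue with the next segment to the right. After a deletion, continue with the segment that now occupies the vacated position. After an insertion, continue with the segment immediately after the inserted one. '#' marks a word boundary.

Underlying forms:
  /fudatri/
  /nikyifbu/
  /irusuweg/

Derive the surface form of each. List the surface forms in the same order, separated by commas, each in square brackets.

/fudatri/:
  A Initial Consonant Epenthesis: no change — [fudatri]
  B Velar Palatalization: no change — [fudatri]
  C Intervocalic Lenition: [fudatri] → [fuzatri]
  D Final Vowel Lowering: [fuzatri] → [fuzatre]
/nikyifbu/:
  A Initial Consonant Epenthesis: no change — [nikyifbu]
  B Velar Palatalization: [nikyifbu] → [nisyifbu]
  C Intervocalic Lenition: no change — [nisyifbu]
  D Final Vowel Lowering: [nisyifbu] → [nisyifbo]
/irusuweg/:
  A Initial Consonant Epenthesis: [irusuweg] → [tirusuweg]
  B Velar Palatalization: no change — [tirusuweg]
  C Intervocalic Lenition: no change — [tirusuweg]
  D Final Vowel Lowering: no change — [tirusuweg]

[fuzatre], [nisyifbo], [tirusuweg]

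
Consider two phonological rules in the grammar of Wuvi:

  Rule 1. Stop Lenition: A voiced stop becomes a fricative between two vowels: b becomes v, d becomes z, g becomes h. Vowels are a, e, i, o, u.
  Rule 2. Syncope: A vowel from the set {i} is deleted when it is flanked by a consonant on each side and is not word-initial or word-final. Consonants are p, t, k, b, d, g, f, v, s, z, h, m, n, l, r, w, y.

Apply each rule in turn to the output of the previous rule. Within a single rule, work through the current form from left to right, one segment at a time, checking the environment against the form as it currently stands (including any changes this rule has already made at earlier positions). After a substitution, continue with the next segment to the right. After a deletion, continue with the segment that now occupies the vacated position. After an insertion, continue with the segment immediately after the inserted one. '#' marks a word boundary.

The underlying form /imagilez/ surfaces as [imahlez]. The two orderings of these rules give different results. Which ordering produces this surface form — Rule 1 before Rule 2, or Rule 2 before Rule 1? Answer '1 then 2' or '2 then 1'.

Order 1 then 2:
  1 Stop Lenition: [imagilez] → [imahilez]
  2 Syncope: [imahilez] → [imahlez]
  result: [imahlez]
Order 2 then 1:
  2 Syncope: [imagilez] → [imaglez]
  1 Stop Lenition: no change — [imaglez]
  result: [imaglez]

1 then 2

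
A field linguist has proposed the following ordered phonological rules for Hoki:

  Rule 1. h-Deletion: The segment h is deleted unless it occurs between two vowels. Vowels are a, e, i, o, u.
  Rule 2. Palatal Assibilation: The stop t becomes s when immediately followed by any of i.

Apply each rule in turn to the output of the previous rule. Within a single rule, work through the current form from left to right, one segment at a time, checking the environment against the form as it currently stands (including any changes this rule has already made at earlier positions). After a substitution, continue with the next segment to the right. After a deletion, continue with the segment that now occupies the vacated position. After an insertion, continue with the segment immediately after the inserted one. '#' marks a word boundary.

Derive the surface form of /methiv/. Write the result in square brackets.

[mesiv]

Rule 1 h-Deletion: [methiv] → [metiv]
Rule 2 Palatal Assibilation: [metiv] → [mesiv]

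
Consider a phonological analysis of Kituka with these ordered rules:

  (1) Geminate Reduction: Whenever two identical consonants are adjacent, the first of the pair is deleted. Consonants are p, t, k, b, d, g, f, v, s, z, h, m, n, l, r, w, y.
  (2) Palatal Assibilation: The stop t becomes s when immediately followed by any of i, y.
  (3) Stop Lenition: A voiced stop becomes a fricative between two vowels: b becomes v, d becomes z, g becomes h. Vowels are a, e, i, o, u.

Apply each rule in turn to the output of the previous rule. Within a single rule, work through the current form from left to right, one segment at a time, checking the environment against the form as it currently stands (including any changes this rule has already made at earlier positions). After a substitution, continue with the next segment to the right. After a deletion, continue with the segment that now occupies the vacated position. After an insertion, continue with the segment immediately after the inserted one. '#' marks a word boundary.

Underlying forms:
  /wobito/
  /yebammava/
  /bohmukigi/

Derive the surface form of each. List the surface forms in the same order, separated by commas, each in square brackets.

/wobito/:
  (1) Geminate Reduction: no change — [wobito]
  (2) Palatal Assibilation: no change — [wobito]
  (3) Stop Lenition: [wobito] → [wovito]
/yebammava/:
  (1) Geminate Reduction: [yebammava] → [yebamava]
  (2) Palatal Assibilation: no change — [yebamava]
  (3) Stop Lenition: [yebamava] → [yevamava]
/bohmukigi/:
  (1) Geminate Reduction: no change — [bohmukigi]
  (2) Palatal Assibilation: no change — [bohmukigi]
  (3) Stop Lenition: [bohmukigi] → [bohmukihi]

[wovito], [yevamava], [bohmukihi]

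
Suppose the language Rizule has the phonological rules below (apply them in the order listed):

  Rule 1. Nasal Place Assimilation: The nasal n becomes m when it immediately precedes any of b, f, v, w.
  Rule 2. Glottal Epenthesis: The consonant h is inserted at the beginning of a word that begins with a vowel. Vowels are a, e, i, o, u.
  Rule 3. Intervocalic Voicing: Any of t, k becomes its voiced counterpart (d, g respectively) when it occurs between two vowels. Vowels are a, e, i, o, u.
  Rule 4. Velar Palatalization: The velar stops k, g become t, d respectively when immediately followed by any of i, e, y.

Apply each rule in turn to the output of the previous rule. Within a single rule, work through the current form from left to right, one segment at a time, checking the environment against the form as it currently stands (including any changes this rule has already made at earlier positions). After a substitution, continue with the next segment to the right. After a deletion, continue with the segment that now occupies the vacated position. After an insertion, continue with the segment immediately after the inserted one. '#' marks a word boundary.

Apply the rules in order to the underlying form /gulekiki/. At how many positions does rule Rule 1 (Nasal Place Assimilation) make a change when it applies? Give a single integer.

Rule 1 Nasal Place Assimilation: no change — [gulekiki]
Rule 2 Glottal Epenthesis: no change — [gulekiki]
Rule 3 Intervocalic Voicing: [gulekiki] → [gulegigi]
Rule 4 Velar Palatalization: [gulegigi] → [guledidi]
Rule Rule 1 changed 0 position(s).

0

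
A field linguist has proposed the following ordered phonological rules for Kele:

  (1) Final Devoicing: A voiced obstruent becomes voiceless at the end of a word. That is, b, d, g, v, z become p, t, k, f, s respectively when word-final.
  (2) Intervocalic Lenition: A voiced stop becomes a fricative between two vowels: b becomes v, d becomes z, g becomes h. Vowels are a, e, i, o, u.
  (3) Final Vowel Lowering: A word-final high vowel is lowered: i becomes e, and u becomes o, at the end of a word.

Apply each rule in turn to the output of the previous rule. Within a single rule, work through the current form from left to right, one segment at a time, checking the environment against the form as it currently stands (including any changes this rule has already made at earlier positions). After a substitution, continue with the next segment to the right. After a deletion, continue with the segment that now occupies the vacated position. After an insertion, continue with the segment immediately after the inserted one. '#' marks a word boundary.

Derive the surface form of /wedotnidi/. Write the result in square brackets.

(1) Final Devoicing: no change — [wedotnidi]
(2) Intervocalic Lenition: [wedotnidi] → [wezotnizi]
(3) Final Vowel Lowering: [wezotnizi] → [wezotnize]

[wezotnize]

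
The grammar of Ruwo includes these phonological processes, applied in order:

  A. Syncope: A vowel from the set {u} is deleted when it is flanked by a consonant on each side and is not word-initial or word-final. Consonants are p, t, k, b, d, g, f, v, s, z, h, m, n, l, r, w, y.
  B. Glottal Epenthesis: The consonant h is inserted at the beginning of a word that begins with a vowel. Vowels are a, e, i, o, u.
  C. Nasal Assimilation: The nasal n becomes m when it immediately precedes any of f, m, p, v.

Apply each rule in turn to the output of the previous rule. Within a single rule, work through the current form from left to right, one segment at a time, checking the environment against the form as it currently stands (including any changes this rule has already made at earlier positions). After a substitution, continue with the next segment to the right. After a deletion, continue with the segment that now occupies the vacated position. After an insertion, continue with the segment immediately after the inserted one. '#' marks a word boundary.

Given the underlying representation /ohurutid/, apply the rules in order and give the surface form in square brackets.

A Syncope: [ohurutid] → [ohrtid]
B Glottal Epenthesis: [ohrtid] → [hohrtid]
C Nasal Assimilation: no change — [hohrtid]

[hohrtid]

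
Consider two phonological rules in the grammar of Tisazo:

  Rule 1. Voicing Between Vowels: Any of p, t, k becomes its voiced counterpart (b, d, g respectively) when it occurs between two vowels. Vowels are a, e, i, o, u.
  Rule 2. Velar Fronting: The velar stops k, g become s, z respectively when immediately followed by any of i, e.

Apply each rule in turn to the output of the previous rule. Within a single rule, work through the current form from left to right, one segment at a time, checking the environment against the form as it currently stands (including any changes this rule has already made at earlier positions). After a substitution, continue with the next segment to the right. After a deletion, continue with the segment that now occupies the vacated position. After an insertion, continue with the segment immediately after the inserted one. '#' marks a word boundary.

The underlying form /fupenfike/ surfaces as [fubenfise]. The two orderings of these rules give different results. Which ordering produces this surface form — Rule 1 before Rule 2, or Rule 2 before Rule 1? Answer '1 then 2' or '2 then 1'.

2 then 1

Order 1 then 2:
  1 Voicing Between Vowels: [fupenfike] → [fubenfige]
  2 Velar Fronting: [fubenfige] → [fubenfize]
  result: [fubenfize]
Order 2 then 1:
  2 Velar Fronting: [fupenfike] → [fupenfise]
  1 Voicing Between Vowels: [fupenfise] → [fubenfise]
  result: [fubenfise]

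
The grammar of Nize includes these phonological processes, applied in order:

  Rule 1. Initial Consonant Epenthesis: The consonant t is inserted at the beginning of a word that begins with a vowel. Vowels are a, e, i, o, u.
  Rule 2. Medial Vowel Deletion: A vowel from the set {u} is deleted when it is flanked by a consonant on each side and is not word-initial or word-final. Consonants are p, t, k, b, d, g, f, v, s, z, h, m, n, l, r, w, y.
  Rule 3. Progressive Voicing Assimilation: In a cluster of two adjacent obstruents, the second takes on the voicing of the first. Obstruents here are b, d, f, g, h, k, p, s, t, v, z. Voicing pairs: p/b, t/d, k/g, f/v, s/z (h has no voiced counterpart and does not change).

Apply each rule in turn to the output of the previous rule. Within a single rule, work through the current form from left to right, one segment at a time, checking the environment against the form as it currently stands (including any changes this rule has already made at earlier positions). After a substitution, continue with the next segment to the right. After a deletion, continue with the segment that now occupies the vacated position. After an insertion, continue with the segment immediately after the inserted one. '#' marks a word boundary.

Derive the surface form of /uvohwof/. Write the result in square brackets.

[tfohwof]

Rule 1 Initial Consonant Epenthesis: [uvohwof] → [tuvohwof]
Rule 2 Medial Vowel Deletion: [tuvohwof] → [tvohwof]
Rule 3 Progressive Voicing Assimilation: [tvohwof] → [tfohwof]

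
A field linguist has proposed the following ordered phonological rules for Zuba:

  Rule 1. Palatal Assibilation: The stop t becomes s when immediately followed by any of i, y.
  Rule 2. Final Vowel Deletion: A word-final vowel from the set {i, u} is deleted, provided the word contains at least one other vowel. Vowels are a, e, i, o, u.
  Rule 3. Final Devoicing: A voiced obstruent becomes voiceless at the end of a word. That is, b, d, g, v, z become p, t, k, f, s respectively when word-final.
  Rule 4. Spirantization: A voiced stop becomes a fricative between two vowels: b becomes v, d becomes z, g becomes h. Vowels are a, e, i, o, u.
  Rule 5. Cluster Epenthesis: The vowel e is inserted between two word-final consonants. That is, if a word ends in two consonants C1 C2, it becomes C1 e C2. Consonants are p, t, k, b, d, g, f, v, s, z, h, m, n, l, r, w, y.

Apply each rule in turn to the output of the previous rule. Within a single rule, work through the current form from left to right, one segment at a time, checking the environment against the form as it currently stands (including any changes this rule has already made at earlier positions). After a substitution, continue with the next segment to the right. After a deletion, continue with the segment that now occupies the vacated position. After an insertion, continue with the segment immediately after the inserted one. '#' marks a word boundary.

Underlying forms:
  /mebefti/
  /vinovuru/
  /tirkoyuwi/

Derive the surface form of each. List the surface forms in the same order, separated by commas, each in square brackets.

/mebefti/:
  Rule 1 Palatal Assibilation: [mebefti] → [mebefsi]
  Rule 2 Final Vowel Deletion: [mebefsi] → [mebefs]
  Rule 3 Final Devoicing: no change — [mebefs]
  Rule 4 Spirantization: [mebefs] → [mevefs]
  Rule 5 Cluster Epenthesis: [mevefs] → [mevefes]
/vinovuru/:
  Rule 1 Palatal Assibilation: no change — [vinovuru]
  Rule 2 Final Vowel Deletion: [vinovuru] → [vinovur]
  Rule 3 Final Devoicing: no change — [vinovur]
  Rule 4 Spirantization: no change — [vinovur]
  Rule 5 Cluster Epenthesis: no change — [vinovur]
/tirkoyuwi/:
  Rule 1 Palatal Assibilation: [tirkoyuwi] → [sirkoyuwi]
  Rule 2 Final Vowel Deletion: [sirkoyuwi] → [sirkoyuw]
  Rule 3 Final Devoicing: no change — [sirkoyuw]
  Rule 4 Spirantization: no change — [sirkoyuw]
  Rule 5 Cluster Epenthesis: no change — [sirkoyuw]

[mevefes], [vinovur], [sirkoyuw]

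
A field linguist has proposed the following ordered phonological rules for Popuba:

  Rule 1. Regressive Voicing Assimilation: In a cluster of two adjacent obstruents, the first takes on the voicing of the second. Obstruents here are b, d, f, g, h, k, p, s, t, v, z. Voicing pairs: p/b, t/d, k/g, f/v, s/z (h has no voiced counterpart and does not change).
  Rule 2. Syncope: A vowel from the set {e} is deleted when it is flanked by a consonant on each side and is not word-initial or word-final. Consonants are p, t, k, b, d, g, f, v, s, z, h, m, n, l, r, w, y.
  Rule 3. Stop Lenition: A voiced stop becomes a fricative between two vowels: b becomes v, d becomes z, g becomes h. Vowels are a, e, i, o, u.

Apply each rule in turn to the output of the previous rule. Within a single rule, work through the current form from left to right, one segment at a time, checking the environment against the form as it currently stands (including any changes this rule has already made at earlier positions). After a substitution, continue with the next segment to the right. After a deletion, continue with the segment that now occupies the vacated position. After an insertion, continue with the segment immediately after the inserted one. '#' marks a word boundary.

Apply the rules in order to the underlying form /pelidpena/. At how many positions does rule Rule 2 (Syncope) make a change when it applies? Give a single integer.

2

Rule 1 Regressive Voicing Assimilation: [pelidpena] → [pelitpena]
Rule 2 Syncope: [pelitpena] → [plitpna]
Rule 3 Stop Lenition: no change — [plitpna]
Rule Rule 2 changed 2 position(s).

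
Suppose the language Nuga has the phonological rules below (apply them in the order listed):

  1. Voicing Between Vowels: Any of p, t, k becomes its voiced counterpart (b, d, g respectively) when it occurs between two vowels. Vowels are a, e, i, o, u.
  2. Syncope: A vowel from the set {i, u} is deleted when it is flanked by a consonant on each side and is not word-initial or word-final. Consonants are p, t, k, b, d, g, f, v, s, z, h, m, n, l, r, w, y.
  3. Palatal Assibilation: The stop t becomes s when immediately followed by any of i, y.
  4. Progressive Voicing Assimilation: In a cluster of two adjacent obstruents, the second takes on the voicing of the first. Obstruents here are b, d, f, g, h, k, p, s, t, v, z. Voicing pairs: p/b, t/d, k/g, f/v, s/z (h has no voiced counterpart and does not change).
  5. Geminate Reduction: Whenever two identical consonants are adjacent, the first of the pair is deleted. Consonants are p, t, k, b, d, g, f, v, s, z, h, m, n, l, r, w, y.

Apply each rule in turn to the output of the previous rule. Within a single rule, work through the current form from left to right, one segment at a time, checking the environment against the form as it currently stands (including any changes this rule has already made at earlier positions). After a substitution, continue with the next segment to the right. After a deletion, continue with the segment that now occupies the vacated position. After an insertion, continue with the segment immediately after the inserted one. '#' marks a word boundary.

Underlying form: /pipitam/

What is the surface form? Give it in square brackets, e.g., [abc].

1 Voicing Between Vowels: [pipitam] → [pibidam]
2 Syncope: [pibidam] → [pbdam]
3 Palatal Assibilation: no change — [pbdam]
4 Progressive Voicing Assimilation: [pbdam] → [pptam]
5 Geminate Reduction: [pptam] → [ptam]

[ptam]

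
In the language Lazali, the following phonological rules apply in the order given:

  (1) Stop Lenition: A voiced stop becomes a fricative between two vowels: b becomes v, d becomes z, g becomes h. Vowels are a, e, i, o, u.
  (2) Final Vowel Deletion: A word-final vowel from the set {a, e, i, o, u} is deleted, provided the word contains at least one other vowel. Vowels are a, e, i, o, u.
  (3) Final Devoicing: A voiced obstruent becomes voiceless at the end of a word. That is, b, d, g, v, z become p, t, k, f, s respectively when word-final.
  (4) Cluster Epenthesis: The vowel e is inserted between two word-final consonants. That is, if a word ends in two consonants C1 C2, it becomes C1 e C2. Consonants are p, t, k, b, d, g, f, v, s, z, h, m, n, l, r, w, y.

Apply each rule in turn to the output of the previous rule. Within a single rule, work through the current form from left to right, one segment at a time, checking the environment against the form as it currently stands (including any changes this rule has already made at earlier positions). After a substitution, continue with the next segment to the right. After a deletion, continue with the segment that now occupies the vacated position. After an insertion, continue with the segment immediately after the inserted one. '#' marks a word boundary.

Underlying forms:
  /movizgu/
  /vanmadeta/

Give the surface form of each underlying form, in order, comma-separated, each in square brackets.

/movizgu/:
  (1) Stop Lenition: no change — [movizgu]
  (2) Final Vowel Deletion: [movizgu] → [movizg]
  (3) Final Devoicing: [movizg] → [movizk]
  (4) Cluster Epenthesis: [movizk] → [movizek]
/vanmadeta/:
  (1) Stop Lenition: [vanmadeta] → [vanmazeta]
  (2) Final Vowel Deletion: [vanmazeta] → [vanmazet]
  (3) Final Devoicing: no change — [vanmazet]
  (4) Cluster Epenthesis: no change — [vanmazet]

[movizek], [vanmazet]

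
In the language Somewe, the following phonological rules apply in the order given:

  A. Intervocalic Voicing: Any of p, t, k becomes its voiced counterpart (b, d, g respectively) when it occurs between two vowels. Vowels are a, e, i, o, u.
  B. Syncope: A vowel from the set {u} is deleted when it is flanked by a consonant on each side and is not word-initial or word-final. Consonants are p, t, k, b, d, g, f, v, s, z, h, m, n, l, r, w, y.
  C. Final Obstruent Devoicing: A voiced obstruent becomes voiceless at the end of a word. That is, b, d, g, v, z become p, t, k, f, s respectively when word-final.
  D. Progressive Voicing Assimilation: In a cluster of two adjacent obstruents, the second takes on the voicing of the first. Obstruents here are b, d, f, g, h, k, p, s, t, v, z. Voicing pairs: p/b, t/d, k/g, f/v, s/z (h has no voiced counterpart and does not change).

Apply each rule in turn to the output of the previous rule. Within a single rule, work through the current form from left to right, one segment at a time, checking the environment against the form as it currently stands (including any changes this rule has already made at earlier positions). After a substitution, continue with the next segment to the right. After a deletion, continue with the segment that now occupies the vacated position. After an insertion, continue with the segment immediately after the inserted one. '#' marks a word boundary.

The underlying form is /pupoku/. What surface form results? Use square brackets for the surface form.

[ppogu]

A Intervocalic Voicing: [pupoku] → [pubogu]
B Syncope: [pubogu] → [pbogu]
C Final Obstruent Devoicing: no change — [pbogu]
D Progressive Voicing Assimilation: [pbogu] → [ppogu]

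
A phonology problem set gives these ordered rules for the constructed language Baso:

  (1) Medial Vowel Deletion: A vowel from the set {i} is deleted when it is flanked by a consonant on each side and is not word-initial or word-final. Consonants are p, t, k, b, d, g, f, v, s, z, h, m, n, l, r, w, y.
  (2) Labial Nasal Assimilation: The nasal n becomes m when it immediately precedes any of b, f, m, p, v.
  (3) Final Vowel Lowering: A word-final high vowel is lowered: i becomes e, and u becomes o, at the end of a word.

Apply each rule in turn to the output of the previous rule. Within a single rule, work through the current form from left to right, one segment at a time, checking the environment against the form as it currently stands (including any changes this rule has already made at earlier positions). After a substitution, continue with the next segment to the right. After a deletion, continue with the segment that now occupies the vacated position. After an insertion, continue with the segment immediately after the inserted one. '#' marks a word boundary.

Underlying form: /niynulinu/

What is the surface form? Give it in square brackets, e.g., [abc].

[nynulno]

(1) Medial Vowel Deletion: [niynulinu] → [nynulnu]
(2) Labial Nasal Assimilation: no change — [nynulnu]
(3) Final Vowel Lowering: [nynulnu] → [nynulno]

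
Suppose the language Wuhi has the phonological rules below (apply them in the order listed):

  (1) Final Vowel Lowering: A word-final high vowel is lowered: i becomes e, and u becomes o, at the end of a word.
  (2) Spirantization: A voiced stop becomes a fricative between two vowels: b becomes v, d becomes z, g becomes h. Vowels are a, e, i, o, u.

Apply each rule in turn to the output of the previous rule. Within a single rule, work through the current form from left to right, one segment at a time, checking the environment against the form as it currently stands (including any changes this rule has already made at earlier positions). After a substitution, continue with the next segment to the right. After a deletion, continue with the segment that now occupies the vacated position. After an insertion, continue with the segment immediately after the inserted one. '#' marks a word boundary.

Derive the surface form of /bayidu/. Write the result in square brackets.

(1) Final Vowel Lowering: [bayidu] → [bayido]
(2) Spirantization: [bayido] → [bayizo]

[bayizo]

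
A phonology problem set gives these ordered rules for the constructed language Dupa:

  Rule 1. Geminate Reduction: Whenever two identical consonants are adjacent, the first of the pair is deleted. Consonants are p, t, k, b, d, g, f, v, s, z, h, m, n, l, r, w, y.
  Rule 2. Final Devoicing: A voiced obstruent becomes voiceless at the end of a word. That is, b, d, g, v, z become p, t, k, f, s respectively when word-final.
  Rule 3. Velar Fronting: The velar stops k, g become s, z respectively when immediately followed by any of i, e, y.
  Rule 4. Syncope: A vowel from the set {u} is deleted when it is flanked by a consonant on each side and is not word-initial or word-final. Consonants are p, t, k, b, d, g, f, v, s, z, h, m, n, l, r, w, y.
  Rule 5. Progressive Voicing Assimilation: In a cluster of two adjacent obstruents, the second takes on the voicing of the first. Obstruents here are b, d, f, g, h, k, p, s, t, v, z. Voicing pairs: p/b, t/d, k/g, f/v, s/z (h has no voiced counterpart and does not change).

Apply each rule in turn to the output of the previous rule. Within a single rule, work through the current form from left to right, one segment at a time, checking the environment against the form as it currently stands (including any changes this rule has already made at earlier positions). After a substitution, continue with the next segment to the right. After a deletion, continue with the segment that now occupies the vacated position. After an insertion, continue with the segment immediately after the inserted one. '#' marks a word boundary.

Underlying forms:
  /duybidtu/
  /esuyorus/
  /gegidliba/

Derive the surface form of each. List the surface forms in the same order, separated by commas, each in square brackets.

[dybiddu], [esyors], [zezidliba]

/duybidtu/:
  Rule 1 Geminate Reduction: no change — [duybidtu]
  Rule 2 Final Devoicing: no change — [duybidtu]
  Rule 3 Velar Fronting: no change — [duybidtu]
  Rule 4 Syncope: [duybidtu] → [dybidtu]
  Rule 5 Progressive Voicing Assimilation: [dybidtu] → [dybiddu]
/esuyorus/:
  Rule 1 Geminate Reduction: no change — [esuyorus]
  Rule 2 Final Devoicing: no change — [esuyorus]
  Rule 3 Velar Fronting: no change — [esuyorus]
  Rule 4 Syncope: [esuyorus] → [esyors]
  Rule 5 Progressive Voicing Assimilation: no change — [esyors]
/gegidliba/:
  Rule 1 Geminate Reduction: no change — [gegidliba]
  Rule 2 Final Devoicing: no change — [gegidliba]
  Rule 3 Velar Fronting: [gegidliba] → [zezidliba]
  Rule 4 Syncope: no change — [zezidliba]
  Rule 5 Progressive Voicing Assimilation: no change — [zezidliba]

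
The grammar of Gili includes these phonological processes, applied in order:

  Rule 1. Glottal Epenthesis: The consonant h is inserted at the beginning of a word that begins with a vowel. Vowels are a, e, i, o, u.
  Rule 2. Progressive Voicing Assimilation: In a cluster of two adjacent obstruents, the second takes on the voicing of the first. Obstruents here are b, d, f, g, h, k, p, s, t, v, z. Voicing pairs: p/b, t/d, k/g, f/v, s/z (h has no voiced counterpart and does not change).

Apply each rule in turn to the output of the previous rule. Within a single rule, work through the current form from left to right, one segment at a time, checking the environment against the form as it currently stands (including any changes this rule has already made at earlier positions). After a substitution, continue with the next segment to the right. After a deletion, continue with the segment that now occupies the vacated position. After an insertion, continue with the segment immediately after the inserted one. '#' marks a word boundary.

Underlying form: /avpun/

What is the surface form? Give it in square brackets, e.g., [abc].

[havbun]

Rule 1 Glottal Epenthesis: [avpun] → [havpun]
Rule 2 Progressive Voicing Assimilation: [havpun] → [havbun]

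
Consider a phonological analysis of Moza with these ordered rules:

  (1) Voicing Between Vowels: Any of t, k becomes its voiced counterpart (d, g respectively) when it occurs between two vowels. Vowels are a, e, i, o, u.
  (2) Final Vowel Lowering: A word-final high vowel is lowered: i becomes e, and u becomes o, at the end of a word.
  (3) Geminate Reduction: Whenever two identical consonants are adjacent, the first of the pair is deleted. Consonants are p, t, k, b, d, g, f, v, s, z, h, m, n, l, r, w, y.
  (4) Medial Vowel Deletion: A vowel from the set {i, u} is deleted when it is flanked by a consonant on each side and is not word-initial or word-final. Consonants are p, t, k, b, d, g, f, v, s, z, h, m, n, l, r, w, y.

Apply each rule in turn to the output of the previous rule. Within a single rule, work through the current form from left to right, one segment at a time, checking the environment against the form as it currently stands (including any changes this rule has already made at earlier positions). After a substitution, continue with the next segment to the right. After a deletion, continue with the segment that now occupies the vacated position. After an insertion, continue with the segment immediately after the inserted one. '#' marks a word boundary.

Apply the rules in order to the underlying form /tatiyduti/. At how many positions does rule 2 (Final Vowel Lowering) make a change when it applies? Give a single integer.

1

(1) Voicing Between Vowels: [tatiyduti] → [tadiydudi]
(2) Final Vowel Lowering: [tadiydudi] → [tadiydude]
(3) Geminate Reduction: no change — [tadiydude]
(4) Medial Vowel Deletion: [tadiydude] → [tadydde]
Rule 2 changed 1 position(s).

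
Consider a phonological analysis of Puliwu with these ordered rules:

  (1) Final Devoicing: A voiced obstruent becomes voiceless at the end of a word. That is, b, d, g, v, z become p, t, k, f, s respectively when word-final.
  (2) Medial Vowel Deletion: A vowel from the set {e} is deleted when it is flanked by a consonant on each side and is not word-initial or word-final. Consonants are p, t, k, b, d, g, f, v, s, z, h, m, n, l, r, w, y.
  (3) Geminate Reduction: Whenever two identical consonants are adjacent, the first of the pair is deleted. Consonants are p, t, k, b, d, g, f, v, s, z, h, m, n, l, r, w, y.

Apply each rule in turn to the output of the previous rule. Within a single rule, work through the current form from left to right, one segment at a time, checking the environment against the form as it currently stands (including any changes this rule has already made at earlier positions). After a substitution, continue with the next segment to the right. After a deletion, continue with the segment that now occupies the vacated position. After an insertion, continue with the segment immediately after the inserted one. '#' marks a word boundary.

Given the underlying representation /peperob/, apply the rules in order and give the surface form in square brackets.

[prop]

(1) Final Devoicing: [peperob] → [peperop]
(2) Medial Vowel Deletion: [peperop] → [pprop]
(3) Geminate Reduction: [pprop] → [prop]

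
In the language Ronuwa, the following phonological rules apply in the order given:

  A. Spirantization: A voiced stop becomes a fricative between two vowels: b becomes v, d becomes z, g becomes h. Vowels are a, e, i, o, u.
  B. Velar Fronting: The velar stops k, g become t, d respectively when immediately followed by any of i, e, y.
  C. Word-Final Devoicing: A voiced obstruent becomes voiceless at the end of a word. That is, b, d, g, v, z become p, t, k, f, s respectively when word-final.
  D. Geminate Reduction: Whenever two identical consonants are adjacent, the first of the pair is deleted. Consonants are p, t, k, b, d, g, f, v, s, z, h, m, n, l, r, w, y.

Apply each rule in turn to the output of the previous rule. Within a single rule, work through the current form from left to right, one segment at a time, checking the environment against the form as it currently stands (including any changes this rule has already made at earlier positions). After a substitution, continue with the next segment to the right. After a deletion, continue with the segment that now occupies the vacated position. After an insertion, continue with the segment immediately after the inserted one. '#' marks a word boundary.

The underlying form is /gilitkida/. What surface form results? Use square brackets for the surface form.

[dilitiza]

A Spirantization: [gilitkida] → [gilitkiza]
B Velar Fronting: [gilitkiza] → [dilittiza]
C Word-Final Devoicing: no change — [dilittiza]
D Geminate Reduction: [dilittiza] → [dilitiza]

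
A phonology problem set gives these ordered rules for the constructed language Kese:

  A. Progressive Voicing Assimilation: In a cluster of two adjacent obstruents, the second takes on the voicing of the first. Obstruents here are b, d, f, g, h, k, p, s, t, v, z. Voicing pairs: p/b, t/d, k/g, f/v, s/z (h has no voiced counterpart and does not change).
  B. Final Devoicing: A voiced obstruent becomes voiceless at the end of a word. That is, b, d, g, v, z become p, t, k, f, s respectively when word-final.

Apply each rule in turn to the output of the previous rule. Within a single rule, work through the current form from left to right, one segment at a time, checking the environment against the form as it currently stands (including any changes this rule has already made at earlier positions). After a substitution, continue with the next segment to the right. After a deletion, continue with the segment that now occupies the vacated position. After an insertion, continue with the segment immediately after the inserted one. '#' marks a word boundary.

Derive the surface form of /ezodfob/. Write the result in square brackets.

[ezodvop]

A Progressive Voicing Assimilation: [ezodfob] → [ezodvob]
B Final Devoicing: [ezodvob] → [ezodvop]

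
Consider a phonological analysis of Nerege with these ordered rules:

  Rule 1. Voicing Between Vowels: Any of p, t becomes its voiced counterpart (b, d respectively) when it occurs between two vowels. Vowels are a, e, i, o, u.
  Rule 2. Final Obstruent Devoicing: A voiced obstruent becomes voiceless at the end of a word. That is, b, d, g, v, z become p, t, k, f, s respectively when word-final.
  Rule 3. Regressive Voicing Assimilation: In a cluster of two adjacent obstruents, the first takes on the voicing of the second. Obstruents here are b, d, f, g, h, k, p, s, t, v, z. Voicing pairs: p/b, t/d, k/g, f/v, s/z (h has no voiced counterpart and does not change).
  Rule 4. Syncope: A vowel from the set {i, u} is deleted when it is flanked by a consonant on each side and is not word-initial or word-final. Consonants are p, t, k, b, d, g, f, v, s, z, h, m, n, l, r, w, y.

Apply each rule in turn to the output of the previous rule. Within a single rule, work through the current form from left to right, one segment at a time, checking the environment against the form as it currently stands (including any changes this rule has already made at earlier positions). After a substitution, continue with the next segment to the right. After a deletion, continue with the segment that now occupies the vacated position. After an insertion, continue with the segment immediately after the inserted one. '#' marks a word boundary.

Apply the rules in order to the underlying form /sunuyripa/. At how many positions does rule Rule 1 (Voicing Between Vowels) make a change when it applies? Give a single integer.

Rule 1 Voicing Between Vowels: [sunuyripa] → [sunuyriba]
Rule 2 Final Obstruent Devoicing: no change — [sunuyriba]
Rule 3 Regressive Voicing Assimilation: no change — [sunuyriba]
Rule 4 Syncope: [sunuyriba] → [snyrba]
Rule Rule 1 changed 1 position(s).

1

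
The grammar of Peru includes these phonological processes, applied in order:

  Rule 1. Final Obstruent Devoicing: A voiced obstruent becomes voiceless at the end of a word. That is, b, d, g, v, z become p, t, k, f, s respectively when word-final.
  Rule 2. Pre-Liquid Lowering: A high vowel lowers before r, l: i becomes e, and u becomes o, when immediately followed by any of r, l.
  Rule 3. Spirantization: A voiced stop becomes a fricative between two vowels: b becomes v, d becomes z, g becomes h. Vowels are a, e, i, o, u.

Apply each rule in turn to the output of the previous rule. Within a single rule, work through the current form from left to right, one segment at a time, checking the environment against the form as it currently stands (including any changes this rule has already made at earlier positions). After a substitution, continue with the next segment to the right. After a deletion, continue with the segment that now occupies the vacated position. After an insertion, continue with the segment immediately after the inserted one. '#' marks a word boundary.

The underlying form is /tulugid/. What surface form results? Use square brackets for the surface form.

[toluhit]

Rule 1 Final Obstruent Devoicing: [tulugid] → [tulugit]
Rule 2 Pre-Liquid Lowering: [tulugit] → [tolugit]
Rule 3 Spirantization: [tolugit] → [toluhit]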